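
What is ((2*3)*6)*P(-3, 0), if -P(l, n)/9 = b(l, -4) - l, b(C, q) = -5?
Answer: 648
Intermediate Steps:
P(l, n) = 45 + 9*l (P(l, n) = -9*(-5 - l) = 45 + 9*l)
((2*3)*6)*P(-3, 0) = ((2*3)*6)*(45 + 9*(-3)) = (6*6)*(45 - 27) = 36*18 = 648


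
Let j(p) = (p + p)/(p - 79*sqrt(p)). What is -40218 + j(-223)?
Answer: 2*(-1588611*sqrt(223) + 4484084*I)/(-223*I + 79*sqrt(223)) ≈ -40218.0 - 0.36501*I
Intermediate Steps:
j(p) = 2*p/(p - 79*sqrt(p)) (j(p) = (2*p)/(p - 79*sqrt(p)) = 2*p/(p - 79*sqrt(p)))
-40218 + j(-223) = -40218 + 2*(-223)/(-223 - 79*I*sqrt(223)) = -40218 - 446/(-223 - 79*I*sqrt(223))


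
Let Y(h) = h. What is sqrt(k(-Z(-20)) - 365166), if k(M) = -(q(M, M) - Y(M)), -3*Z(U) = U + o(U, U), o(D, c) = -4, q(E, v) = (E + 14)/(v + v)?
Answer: I*sqrt(5842778)/4 ≈ 604.3*I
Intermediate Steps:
q(E, v) = (14 + E)/(2*v) (q(E, v) = (14 + E)/((2*v)) = (14 + E)*(1/(2*v)) = (14 + E)/(2*v))
Z(U) = 4/3 - U/3 (Z(U) = -(U - 4)/3 = -(-4 + U)/3 = 4/3 - U/3)
k(M) = M - (14 + M)/(2*M) (k(M) = -((14 + M)/(2*M) - M) = -(-M + (14 + M)/(2*M)) = M - (14 + M)/(2*M))
sqrt(k(-Z(-20)) - 365166) = sqrt((-1/2 - (4/3 - 1/3*(-20)) - 7*(-1/(4/3 - 1/3*(-20)))) - 365166) = sqrt((-1/2 - (4/3 + 20/3) - 7*(-1/(4/3 + 20/3))) - 365166) = sqrt((-1/2 - 1*8 - 7/((-1*8))) - 365166) = sqrt((-1/2 - 8 - 7/(-8)) - 365166) = sqrt((-1/2 - 8 - 7*(-1/8)) - 365166) = sqrt((-1/2 - 8 + 7/8) - 365166) = sqrt(-61/8 - 365166) = sqrt(-2921389/8) = I*sqrt(5842778)/4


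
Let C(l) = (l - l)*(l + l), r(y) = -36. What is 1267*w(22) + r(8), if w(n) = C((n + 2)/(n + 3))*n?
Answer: -36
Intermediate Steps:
C(l) = 0 (C(l) = 0*(2*l) = 0)
w(n) = 0 (w(n) = 0*n = 0)
1267*w(22) + r(8) = 1267*0 - 36 = 0 - 36 = -36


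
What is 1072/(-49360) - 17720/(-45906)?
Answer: 25795249/70810005 ≈ 0.36429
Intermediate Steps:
1072/(-49360) - 17720/(-45906) = 1072*(-1/49360) - 17720*(-1/45906) = -67/3085 + 8860/22953 = 25795249/70810005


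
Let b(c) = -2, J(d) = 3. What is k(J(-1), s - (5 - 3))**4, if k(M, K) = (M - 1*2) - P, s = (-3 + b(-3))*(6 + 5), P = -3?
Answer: 256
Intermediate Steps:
s = -55 (s = (-3 - 2)*(6 + 5) = -5*11 = -55)
k(M, K) = 1 + M (k(M, K) = (M - 1*2) - 1*(-3) = (M - 2) + 3 = (-2 + M) + 3 = 1 + M)
k(J(-1), s - (5 - 3))**4 = (1 + 3)**4 = 4**4 = 256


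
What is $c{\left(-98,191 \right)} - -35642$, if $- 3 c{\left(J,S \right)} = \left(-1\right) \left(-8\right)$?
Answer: $\frac{106918}{3} \approx 35639.0$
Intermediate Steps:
$c{\left(J,S \right)} = - \frac{8}{3}$ ($c{\left(J,S \right)} = - \frac{\left(-1\right) \left(-8\right)}{3} = \left(- \frac{1}{3}\right) 8 = - \frac{8}{3}$)
$c{\left(-98,191 \right)} - -35642 = - \frac{8}{3} - -35642 = - \frac{8}{3} + 35642 = \frac{106918}{3}$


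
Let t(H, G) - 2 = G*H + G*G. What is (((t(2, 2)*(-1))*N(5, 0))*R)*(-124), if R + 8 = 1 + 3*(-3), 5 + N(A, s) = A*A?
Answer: -396800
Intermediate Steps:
N(A, s) = -5 + A² (N(A, s) = -5 + A*A = -5 + A²)
R = -16 (R = -8 + (1 + 3*(-3)) = -8 + (1 - 9) = -8 - 8 = -16)
t(H, G) = 2 + G² + G*H (t(H, G) = 2 + (G*H + G*G) = 2 + (G*H + G²) = 2 + (G² + G*H) = 2 + G² + G*H)
(((t(2, 2)*(-1))*N(5, 0))*R)*(-124) = ((((2 + 2² + 2*2)*(-1))*(-5 + 5²))*(-16))*(-124) = ((((2 + 4 + 4)*(-1))*(-5 + 25))*(-16))*(-124) = (((10*(-1))*20)*(-16))*(-124) = (-10*20*(-16))*(-124) = -200*(-16)*(-124) = 3200*(-124) = -396800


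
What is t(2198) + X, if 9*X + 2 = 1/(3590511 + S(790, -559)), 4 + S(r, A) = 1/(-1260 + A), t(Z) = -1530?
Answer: -89946753097285/58780190088 ≈ -1530.2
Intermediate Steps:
S(r, A) = -4 + 1/(-1260 + A)
X = -13062262645/58780190088 (X = -2/9 + 1/(9*(3590511 + (5041 - 4*(-559))/(-1260 - 559))) = -2/9 + 1/(9*(3590511 + (5041 + 2236)/(-1819))) = -2/9 + 1/(9*(3590511 - 1/1819*7277)) = -2/9 + 1/(9*(3590511 - 7277/1819)) = -2/9 + 1/(9*(6531132232/1819)) = -2/9 + (⅑)*(1819/6531132232) = -2/9 + 1819/58780190088 = -13062262645/58780190088 ≈ -0.22222)
t(2198) + X = -1530 - 13062262645/58780190088 = -89946753097285/58780190088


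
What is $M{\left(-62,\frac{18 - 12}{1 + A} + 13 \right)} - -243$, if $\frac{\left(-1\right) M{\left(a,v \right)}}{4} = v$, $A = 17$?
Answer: $\frac{569}{3} \approx 189.67$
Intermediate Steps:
$M{\left(a,v \right)} = - 4 v$
$M{\left(-62,\frac{18 - 12}{1 + A} + 13 \right)} - -243 = - 4 \left(\frac{18 - 12}{1 + 17} + 13\right) - -243 = - 4 \left(\frac{6}{18} + 13\right) + 243 = - 4 \left(6 \cdot \frac{1}{18} + 13\right) + 243 = - 4 \left(\frac{1}{3} + 13\right) + 243 = \left(-4\right) \frac{40}{3} + 243 = - \frac{160}{3} + 243 = \frac{569}{3}$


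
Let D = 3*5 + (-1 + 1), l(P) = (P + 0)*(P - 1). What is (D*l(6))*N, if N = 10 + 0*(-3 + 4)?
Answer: 4500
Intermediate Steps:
l(P) = P*(-1 + P)
D = 15 (D = 15 + 0 = 15)
N = 10 (N = 10 + 0*1 = 10 + 0 = 10)
(D*l(6))*N = (15*(6*(-1 + 6)))*10 = (15*(6*5))*10 = (15*30)*10 = 450*10 = 4500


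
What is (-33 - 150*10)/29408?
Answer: -1533/29408 ≈ -0.052129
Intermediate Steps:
(-33 - 150*10)/29408 = (-33 - 1500)*(1/29408) = -1533*1/29408 = -1533/29408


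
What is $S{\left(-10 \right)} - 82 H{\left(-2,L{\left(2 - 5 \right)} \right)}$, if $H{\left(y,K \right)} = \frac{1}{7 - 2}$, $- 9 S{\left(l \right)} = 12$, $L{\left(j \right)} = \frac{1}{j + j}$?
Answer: $- \frac{266}{15} \approx -17.733$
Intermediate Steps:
$L{\left(j \right)} = \frac{1}{2 j}$
$S{\left(l \right)} = - \frac{4}{3}$ ($S{\left(l \right)} = \left(- \frac{1}{9}\right) 12 = - \frac{4}{3}$)
$H{\left(y,K \right)} = \frac{1}{5}$
$S{\left(-10 \right)} - 82 H{\left(-2,L{\left(2 - 5 \right)} \right)} = - \frac{4}{3} - \frac{82}{5} = - \frac{266}{15}$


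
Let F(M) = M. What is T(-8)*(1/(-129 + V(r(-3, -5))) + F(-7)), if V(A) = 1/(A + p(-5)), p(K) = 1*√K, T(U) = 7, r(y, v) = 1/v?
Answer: -102919782/2098081 + 175*I*√5/2098081 ≈ -49.054 + 0.00018651*I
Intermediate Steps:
p(K) = √K
V(A) = 1/(A + I*√5) (V(A) = 1/(A + √(-5)) = 1/(A + I*√5))
T(-8)*(1/(-129 + V(r(-3, -5))) + F(-7)) = 7*(1/(-129 + 1/(1/(-5) + I*√5)) - 7) = 7*(1/(-129 + 1/(-⅕ + I*√5)) - 7) = 7*(-7 + 1/(-129 + 1/(-⅕ + I*√5))) = -49 + 7/(-129 + 1/(-⅕ + I*√5))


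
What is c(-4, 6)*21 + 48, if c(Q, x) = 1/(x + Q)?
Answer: 117/2 ≈ 58.500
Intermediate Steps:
c(Q, x) = 1/(Q + x)
c(-4, 6)*21 + 48 = 21/(-4 + 6) + 48 = 21/2 + 48 = 117/2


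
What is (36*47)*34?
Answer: 57528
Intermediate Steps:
(36*47)*34 = 1692*34 = 57528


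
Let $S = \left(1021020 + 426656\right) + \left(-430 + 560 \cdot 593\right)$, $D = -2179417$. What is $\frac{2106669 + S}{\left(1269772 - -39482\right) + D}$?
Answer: $- \frac{3885995}{870163} \approx -4.4658$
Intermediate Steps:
$S = 1779326$ ($S = 1447676 + \left(-430 + 332080\right) = 1447676 + 331650 = 1779326$)
$\frac{2106669 + S}{\left(1269772 - -39482\right) + D} = \frac{2106669 + 1779326}{\left(1269772 - -39482\right) - 2179417} = \frac{3885995}{\left(1269772 + 39482\right) - 2179417} = \frac{3885995}{1309254 - 2179417} = \frac{3885995}{-870163} = 3885995 \left(- \frac{1}{870163}\right) = - \frac{3885995}{870163}$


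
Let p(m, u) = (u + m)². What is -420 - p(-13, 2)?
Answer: -541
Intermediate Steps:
p(m, u) = (m + u)²
-420 - p(-13, 2) = -420 - (-13 + 2)² = -420 - 1*(-11)² = -420 - 1*121 = -420 - 121 = -541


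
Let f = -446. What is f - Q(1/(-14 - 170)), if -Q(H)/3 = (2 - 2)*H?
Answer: -446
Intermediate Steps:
Q(H) = 0 (Q(H) = -3*(2 - 2)*H = -0*H = -3*0 = 0)
f - Q(1/(-14 - 170)) = -446 - 1*0 = -446 + 0 = -446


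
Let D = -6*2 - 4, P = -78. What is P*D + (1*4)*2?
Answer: 1256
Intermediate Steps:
D = -16 (D = -12 - 4 = -16)
P*D + (1*4)*2 = -78*(-16) + (1*4)*2 = 1248 + 4*2 = 1248 + 8 = 1256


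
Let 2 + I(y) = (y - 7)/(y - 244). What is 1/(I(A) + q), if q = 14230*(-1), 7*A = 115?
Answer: -531/7557214 ≈ -7.0264e-5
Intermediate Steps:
A = 115/7 (A = (1/7)*115 = 115/7 ≈ 16.429)
q = -14230
I(y) = -2 + (-7 + y)/(-244 + y) (I(y) = -2 + (y - 7)/(y - 244) = -2 + (-7 + y)/(-244 + y))
1/(I(A) + q) = 1/((481 - 1*115/7)/(-244 + 115/7) - 14230) = 1/((481 - 115/7)/(-1593/7) - 14230) = 1/(-7/1593*3252/7 - 14230) = 1/(-1084/531 - 14230) = 1/(-7557214/531) = -531/7557214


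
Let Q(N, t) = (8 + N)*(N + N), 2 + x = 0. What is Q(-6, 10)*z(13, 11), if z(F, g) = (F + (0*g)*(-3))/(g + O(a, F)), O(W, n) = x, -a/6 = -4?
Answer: -104/3 ≈ -34.667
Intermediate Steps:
a = 24 (a = -6*(-4) = 24)
x = -2 (x = -2 + 0 = -2)
O(W, n) = -2
z(F, g) = F/(-2 + g) (z(F, g) = (F + (0*g)*(-3))/(g - 2) = (F + 0*(-3))/(-2 + g) = (F + 0)/(-2 + g) = F/(-2 + g))
Q(N, t) = 2*N*(8 + N) (Q(N, t) = (8 + N)*(2*N) = 2*N*(8 + N))
Q(-6, 10)*z(13, 11) = (2*(-6)*(8 - 6))*(13/(-2 + 11)) = (2*(-6)*2)*(13/9) = -312/9 = -24*13/9 = -104/3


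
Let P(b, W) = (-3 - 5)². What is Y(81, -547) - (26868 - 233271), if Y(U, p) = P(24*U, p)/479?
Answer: 98867101/479 ≈ 2.0640e+5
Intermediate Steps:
P(b, W) = 64 (P(b, W) = (-8)² = 64)
Y(U, p) = 64/479
Y(81, -547) - (26868 - 233271) = 64/479 - (26868 - 233271) = 64/479 - 1*(-206403) = 64/479 + 206403 = 98867101/479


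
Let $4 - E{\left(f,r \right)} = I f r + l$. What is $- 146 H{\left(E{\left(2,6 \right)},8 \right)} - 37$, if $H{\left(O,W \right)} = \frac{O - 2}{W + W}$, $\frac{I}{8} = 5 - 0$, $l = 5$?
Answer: $\frac{34963}{8} \approx 4370.4$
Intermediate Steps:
$I = 40$ ($I = 8 \left(5 - 0\right) = 8 \left(5 + 0\right) = 8 \cdot 5 = 40$)
$E{\left(f,r \right)} = -1 - 40 f r$ ($E{\left(f,r \right)} = 4 - \left(40 f r + 5\right) = 4 - \left(5 + 40 f r\right) = -1 - 40 f r$)
$H{\left(O,W \right)} = \frac{-2 + O}{2 W}$
$- 146 H{\left(E{\left(2,6 \right)},8 \right)} - 37 = - 146 \frac{-2 - \left(1 + 80 \cdot 6\right)}{2 \cdot 8} - 37 = - 146 \cdot \frac{1}{2} \cdot \frac{1}{8} \left(-2 - 481\right) - 37 = - 146 \cdot \frac{1}{2} \cdot \frac{1}{8} \left(-483\right) - 37 = \left(-146\right) \left(- \frac{483}{16}\right) - 37 = \frac{35259}{8} - 37 = \frac{34963}{8}$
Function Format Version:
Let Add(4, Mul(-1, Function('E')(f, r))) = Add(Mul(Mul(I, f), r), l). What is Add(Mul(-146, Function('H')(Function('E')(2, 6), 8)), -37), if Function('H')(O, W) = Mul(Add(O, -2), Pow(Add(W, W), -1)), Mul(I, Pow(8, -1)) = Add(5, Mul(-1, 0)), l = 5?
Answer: Rational(34963, 8) ≈ 4370.4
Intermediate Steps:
I = 40 (I = Mul(8, Add(5, Mul(-1, 0))) = Mul(8, Add(5, 0)) = Mul(8, 5) = 40)
Function('E')(f, r) = Add(-1, Mul(-40, f, r)) (Function('E')(f, r) = Add(4, Mul(-1, Add(Mul(Mul(40, f), r), 5))) = Add(4, Mul(-1, Add(Mul(40, f, r), 5))) = Add(4, Mul(-1, Add(5, Mul(40, f, r)))) = Add(4, Add(-5, Mul(-40, f, r))) = Add(-1, Mul(-40, f, r)))
Function('H')(O, W) = Mul(Rational(1, 2), Pow(W, -1), Add(-2, O)) (Function('H')(O, W) = Mul(Add(-2, O), Pow(Mul(2, W), -1)) = Mul(Add(-2, O), Mul(Rational(1, 2), Pow(W, -1))) = Mul(Rational(1, 2), Pow(W, -1), Add(-2, O)))
Add(Mul(-146, Function('H')(Function('E')(2, 6), 8)), -37) = Add(Mul(-146, Mul(Rational(1, 2), Pow(8, -1), Add(-2, Add(-1, Mul(-40, 2, 6))))), -37) = Add(Mul(-146, Mul(Rational(1, 2), Rational(1, 8), Add(-2, Add(-1, -480)))), -37) = Add(Mul(-146, Mul(Rational(1, 2), Rational(1, 8), Add(-2, -481))), -37) = Add(Mul(-146, Mul(Rational(1, 2), Rational(1, 8), -483)), -37) = Add(Mul(-146, Rational(-483, 16)), -37) = Add(Rational(35259, 8), -37) = Rational(34963, 8)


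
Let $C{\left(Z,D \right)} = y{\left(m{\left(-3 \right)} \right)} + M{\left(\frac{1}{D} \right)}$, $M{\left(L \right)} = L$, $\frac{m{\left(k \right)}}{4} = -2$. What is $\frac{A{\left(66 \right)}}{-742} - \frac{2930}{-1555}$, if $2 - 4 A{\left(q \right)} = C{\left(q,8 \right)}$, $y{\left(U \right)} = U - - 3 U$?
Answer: $\frac{13829703}{7384384} \approx 1.8728$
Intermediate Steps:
$m{\left(k \right)} = -8$ ($m{\left(k \right)} = 4 \left(-2\right) = -8$)
$y{\left(U \right)} = 4 U$ ($y{\left(U \right)} = U + 3 U = 4 U$)
$C{\left(Z,D \right)} = -32 + \frac{1}{D}$ ($C{\left(Z,D \right)} = 4 \left(-8\right) + \frac{1}{D} = -32 + \frac{1}{D}$)
$A{\left(q \right)} = \frac{271}{32}$ ($A{\left(q \right)} = \frac{1}{2} - \frac{-32 + \frac{1}{8}}{4} = \frac{1}{2} - - \frac{255}{32} = \frac{1}{2} + \frac{255}{32} = \frac{271}{32}$)
$\frac{A{\left(66 \right)}}{-742} - \frac{2930}{-1555} = \frac{271}{32 \left(-742\right)} - \frac{2930}{-1555} = \frac{271}{32} \left(- \frac{1}{742}\right) - - \frac{586}{311} = - \frac{271}{23744} + \frac{586}{311} = \frac{13829703}{7384384}$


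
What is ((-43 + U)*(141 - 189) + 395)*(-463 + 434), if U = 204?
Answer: 212657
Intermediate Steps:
((-43 + U)*(141 - 189) + 395)*(-463 + 434) = ((-43 + 204)*(141 - 189) + 395)*(-463 + 434) = (161*(-48) + 395)*(-29) = (-7728 + 395)*(-29) = -7333*(-29) = 212657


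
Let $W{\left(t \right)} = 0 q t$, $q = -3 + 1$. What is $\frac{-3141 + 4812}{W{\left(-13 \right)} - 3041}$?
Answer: $- \frac{1671}{3041} \approx -0.54949$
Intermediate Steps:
$q = -2$
$W{\left(t \right)} = 0$ ($W{\left(t \right)} = 0 \left(-2\right) t = 0 t = 0$)
$\frac{-3141 + 4812}{W{\left(-13 \right)} - 3041} = \frac{-3141 + 4812}{0 - 3041} = \frac{1671}{-3041} = 1671 \left(- \frac{1}{3041}\right) = - \frac{1671}{3041}$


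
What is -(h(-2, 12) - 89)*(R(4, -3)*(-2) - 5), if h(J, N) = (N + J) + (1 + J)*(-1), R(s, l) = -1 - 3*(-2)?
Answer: -1170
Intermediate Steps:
R(s, l) = 5 (R(s, l) = -1 + 6 = 5)
h(J, N) = -1 + N (h(J, N) = (J + N) + (-1 - J) = -1 + N)
-(h(-2, 12) - 89)*(R(4, -3)*(-2) - 5) = -((-1 + 12) - 89)*(5*(-2) - 5) = -(11 - 89)*(-10 - 5) = -(-78)*(-15) = -1*1170 = -1170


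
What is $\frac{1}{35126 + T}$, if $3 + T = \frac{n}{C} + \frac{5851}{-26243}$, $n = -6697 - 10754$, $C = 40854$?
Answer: $\frac{357377174}{12551926147953} \approx 2.8472 \cdot 10^{-5}$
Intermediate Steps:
$n = -17451$
$T = - \frac{1304465971}{357377174}$ ($T = -3 + \left(- \frac{17451}{40854} + \frac{5851}{-26243}\right) = -3 + \left(\left(-17451\right) \frac{1}{40854} + 5851 \left(- \frac{1}{26243}\right)\right) = -3 - \frac{232334449}{357377174} = - \frac{1304465971}{357377174} \approx -3.6501$)
$\frac{1}{35126 + T} = \frac{1}{35126 - \frac{1304465971}{357377174}} = \frac{1}{\frac{12551926147953}{357377174}} = \frac{357377174}{12551926147953}$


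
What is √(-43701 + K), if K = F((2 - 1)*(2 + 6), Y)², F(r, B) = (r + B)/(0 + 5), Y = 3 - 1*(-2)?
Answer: 2*I*√273089/5 ≈ 209.03*I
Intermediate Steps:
Y = 5 (Y = 3 + 2 = 5)
F(r, B) = B/5 + r/5 (F(r, B) = (B + r)/5 = (B + r)*(⅕) = B/5 + r/5)
K = 169/25 (K = ((⅕)*5 + ((2 - 1)*(2 + 6))/5)² = (1 + (1*8)/5)² = (1 + (⅕)*8)² = (1 + 8/5)² = (13/5)² = 169/25 ≈ 6.7600)
√(-43701 + K) = √(-43701 + 169/25) = √(-1092356/25) = 2*I*√273089/5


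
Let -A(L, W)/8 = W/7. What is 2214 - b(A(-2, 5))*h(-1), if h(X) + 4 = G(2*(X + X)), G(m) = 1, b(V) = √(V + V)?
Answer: 2214 + 12*I*√35/7 ≈ 2214.0 + 10.142*I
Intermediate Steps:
A(L, W) = -8*W/7
b(V) = √2*√V (b(V) = √(2*V) = √2*√V)
h(X) = -3 (h(X) = -4 + 1 = -3)
2214 - b(A(-2, 5))*h(-1) = 2214 - √2*√(-8/7*5)*(-3) = 2214 - √2*√(-40/7)*(-3) = 2214 - √2*(2*I*√70/7)*(-3) = 2214 - 4*I*√35/7*(-3) = 2214 - (-12)*I*√35/7 = 2214 + 12*I*√35/7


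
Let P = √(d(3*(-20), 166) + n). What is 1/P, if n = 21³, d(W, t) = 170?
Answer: √9431/9431 ≈ 0.010297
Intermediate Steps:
n = 9261
P = √9431 (P = √(170 + 9261) = √9431 ≈ 97.113)
1/P = 1/(√9431) = √9431/9431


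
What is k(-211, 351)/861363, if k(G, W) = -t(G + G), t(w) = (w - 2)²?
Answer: -179776/861363 ≈ -0.20871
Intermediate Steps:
t(w) = (-2 + w)²
k(G, W) = -(-2 + 2*G)² (k(G, W) = -(-2 + (G + G))² = -(-2 + 2*G)²)
k(-211, 351)/861363 = -4*(-1 - 211)²/861363 = -4*(-212)²*(1/861363) = -4*44944*(1/861363) = -179776*1/861363 = -179776/861363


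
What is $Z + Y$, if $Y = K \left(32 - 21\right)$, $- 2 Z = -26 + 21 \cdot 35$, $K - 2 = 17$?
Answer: $- \frac{291}{2} \approx -145.5$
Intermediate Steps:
$K = 19$ ($K = 2 + 17 = 19$)
$Z = - \frac{709}{2}$ ($Z = - \frac{-26 + 21 \cdot 35}{2} = - \frac{-26 + 735}{2} = \left(- \frac{1}{2}\right) 709 = - \frac{709}{2} \approx -354.5$)
$Y = 209$ ($Y = 19 \left(32 - 21\right) = 19 \cdot 11 = 209$)
$Z + Y = - \frac{709}{2} + 209 = - \frac{291}{2}$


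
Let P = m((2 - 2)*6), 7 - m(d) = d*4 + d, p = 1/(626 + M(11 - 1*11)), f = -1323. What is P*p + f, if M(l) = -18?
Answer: -804377/608 ≈ -1323.0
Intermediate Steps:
p = 1/608 (p = 1/(626 - 18) = 1/608 ≈ 0.0016447)
m(d) = 7 - 5*d (m(d) = 7 - (d*4 + d) = 7 - (4*d + d) = 7 - 5*d)
P = 7 (P = 7 - 5*(2 - 2)*6 = 7 - 0*6 = 7 - 5*0 = 7 + 0 = 7)
P*p + f = 7*(1/608) - 1323 = 7/608 - 1323 = -804377/608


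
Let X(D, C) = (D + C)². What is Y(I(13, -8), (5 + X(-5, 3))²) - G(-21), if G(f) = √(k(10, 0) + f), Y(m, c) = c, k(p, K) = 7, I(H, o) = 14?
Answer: 81 - I*√14 ≈ 81.0 - 3.7417*I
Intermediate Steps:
X(D, C) = (C + D)²
G(f) = √(7 + f)
Y(I(13, -8), (5 + X(-5, 3))²) - G(-21) = (5 + (3 - 5)²)² - √(7 - 21) = (5 + (-2)²)² - √(-14) = (5 + 4)² - I*√14 = 9² - I*√14 = 81 - I*√14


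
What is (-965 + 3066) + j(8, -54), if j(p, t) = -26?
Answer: 2075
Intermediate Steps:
(-965 + 3066) + j(8, -54) = (-965 + 3066) - 26 = 2101 - 26 = 2075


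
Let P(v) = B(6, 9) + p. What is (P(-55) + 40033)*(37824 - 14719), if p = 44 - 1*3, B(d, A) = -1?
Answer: 925886665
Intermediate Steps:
p = 41 (p = 44 - 3 = 41)
P(v) = 40 (P(v) = -1 + 41 = 40)
(P(-55) + 40033)*(37824 - 14719) = (40 + 40033)*(37824 - 14719) = 40073*23105 = 925886665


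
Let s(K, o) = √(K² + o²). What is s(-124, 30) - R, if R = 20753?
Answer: -20753 + 2*√4069 ≈ -20625.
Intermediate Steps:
s(-124, 30) - R = √((-124)² + 30²) - 1*20753 = √(15376 + 900) - 20753 = √16276 - 20753 = 2*√4069 - 20753 = -20753 + 2*√4069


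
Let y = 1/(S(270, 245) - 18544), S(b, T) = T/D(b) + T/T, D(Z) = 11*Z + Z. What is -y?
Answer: 648/12015815 ≈ 5.3929e-5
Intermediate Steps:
D(Z) = 12*Z
S(b, T) = 1 + T/(12*b) (S(b, T) = T/((12*b)) + T/T = T*(1/(12*b)) + 1 = T/(12*b) + 1 = 1 + T/(12*b))
y = -648/12015815 (y = 1/((270 + (1/12)*245)/270 - 18544) = 1/((270 + 245/12)/270 - 18544) = 1/((1/270)*(3485/12) - 18544) = 1/(697/648 - 18544) = 1/(-12015815/648) = -648/12015815 ≈ -5.3929e-5)
-y = -1*(-648/12015815) = 648/12015815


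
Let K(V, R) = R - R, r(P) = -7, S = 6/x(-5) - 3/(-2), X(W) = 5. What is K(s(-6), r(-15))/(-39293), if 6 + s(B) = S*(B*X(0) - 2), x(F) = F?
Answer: 0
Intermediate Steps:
S = 3/10 (S = 6/(-5) - 3/(-2) = 6*(-⅕) - 3*(-½) = -6/5 + 3/2 = 3/10 ≈ 0.30000)
s(B) = -33/5 + 3*B/2 (s(B) = -6 + 3*(B*5 - 2)/10 = -6 + 3*(5*B - 2)/10 = -6 + 3*(-2 + 5*B)/10 = -6 + (-⅗ + 3*B/2) = -33/5 + 3*B/2)
K(V, R) = 0
K(s(-6), r(-15))/(-39293) = 0/(-39293) = 0*(-1/39293) = 0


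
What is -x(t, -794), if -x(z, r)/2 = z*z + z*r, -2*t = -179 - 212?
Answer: -468027/2 ≈ -2.3401e+5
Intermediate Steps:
t = 391/2 (t = -(-179 - 212)/2 = -½*(-391) = 391/2 ≈ 195.50)
x(z, r) = -2*z² - 2*r*z (x(z, r) = -2*(z*z + z*r) = -2*(z² + r*z) = -2*z² - 2*r*z)
-x(t, -794) = -(-2)*391*(-794 + 391/2)/2 = -(-2)*391*(-1197)/(2*2) = -1*468027/2 = -468027/2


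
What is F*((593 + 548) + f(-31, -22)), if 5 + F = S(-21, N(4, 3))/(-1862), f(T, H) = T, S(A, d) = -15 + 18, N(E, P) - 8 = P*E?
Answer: -5168715/931 ≈ -5551.8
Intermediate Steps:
N(E, P) = 8 + E*P (N(E, P) = 8 + P*E = 8 + E*P)
S(A, d) = 3
F = -9313/1862 (F = -5 + 3/(-1862) = -5 + 3*(-1/1862) = -5 - 3/1862 = -9313/1862 ≈ -5.0016)
F*((593 + 548) + f(-31, -22)) = -9313*((593 + 548) - 31)/1862 = -9313*(1141 - 31)/1862 = -9313/1862*1110 = -5168715/931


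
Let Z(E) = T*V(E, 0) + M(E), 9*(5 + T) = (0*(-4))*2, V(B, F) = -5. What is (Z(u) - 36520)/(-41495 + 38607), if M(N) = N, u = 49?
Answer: 18223/1444 ≈ 12.620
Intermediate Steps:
T = -5 (T = -5 + ((0*(-4))*2)/9 = -5 + (0*2)/9 = -5 + (⅑)*0 = -5 + 0 = -5)
Z(E) = 25 + E (Z(E) = -5*(-5) + E = 25 + E)
(Z(u) - 36520)/(-41495 + 38607) = ((25 + 49) - 36520)/(-41495 + 38607) = (74 - 36520)/(-2888) = -36446*(-1/2888) = 18223/1444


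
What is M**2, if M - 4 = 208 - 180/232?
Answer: 150087001/3364 ≈ 44616.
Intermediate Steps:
M = 12251/58 (M = 4 + (208 - 180/232) = 4 + (208 - 180*1/232) = 4 + (208 - 45/58) = 4 + 12019/58 = 12251/58 ≈ 211.22)
M**2 = (12251/58)**2 = 150087001/3364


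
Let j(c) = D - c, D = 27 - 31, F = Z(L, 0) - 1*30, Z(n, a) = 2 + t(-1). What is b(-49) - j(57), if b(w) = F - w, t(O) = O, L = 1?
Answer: 81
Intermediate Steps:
Z(n, a) = 1 (Z(n, a) = 2 - 1 = 1)
F = -29 (F = 1 - 1*30 = 1 - 30 = -29)
D = -4
b(w) = -29 - w
j(c) = -4 - c
b(-49) - j(57) = (-29 - 1*(-49)) - (-4 - 1*57) = (-29 + 49) - (-4 - 57) = 20 - 1*(-61) = 20 + 61 = 81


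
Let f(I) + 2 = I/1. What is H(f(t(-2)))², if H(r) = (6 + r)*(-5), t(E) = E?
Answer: 100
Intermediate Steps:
f(I) = -2 + I (f(I) = -2 + I/1 = -2 + I*1 = -2 + I)
H(r) = -30 - 5*r
H(f(t(-2)))² = (-30 - 5*(-2 - 2))² = (-30 - 5*(-4))² = (-30 + 20)² = (-10)² = 100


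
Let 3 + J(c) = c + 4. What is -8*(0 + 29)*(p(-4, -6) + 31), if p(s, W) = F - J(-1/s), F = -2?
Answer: -6438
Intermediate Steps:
J(c) = 1 + c (J(c) = -3 + (c + 4) = -3 + (4 + c) = 1 + c)
p(s, W) = -3 + 1/s (p(s, W) = -2 - (1 - 1/s) = -2 + (-1 + 1/s) = -3 + 1/s)
-8*(0 + 29)*(p(-4, -6) + 31) = -8*(0 + 29)*((-3 + 1/(-4)) + 31) = -232*((-3 - 1/4) + 31) = -232*(-13/4 + 31) = -232*111/4 = -8*3219/4 = -6438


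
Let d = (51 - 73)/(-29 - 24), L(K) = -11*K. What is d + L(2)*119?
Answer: -138732/53 ≈ -2617.6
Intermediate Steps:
d = 22/53 (d = -22/(-53) = -22*(-1/53) = 22/53 ≈ 0.41509)
d + L(2)*119 = 22/53 - 11*2*119 = 22/53 - 22*119 = 22/53 - 2618 = -138732/53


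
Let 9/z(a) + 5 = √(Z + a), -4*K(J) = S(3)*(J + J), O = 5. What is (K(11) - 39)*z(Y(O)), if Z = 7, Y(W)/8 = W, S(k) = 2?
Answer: 450/(5 - √47) ≈ -242.50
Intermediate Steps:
Y(W) = 8*W
K(J) = -J (K(J) = -(J + J)/2 = -2*J/2 = -J)
z(a) = 9/(-5 + √(7 + a))
(K(11) - 39)*z(Y(O)) = (-1*11 - 39)*(9/(-5 + √(7 + 8*5))) = (-11 - 39)*(9/(-5 + √(7 + 40))) = -450/(-5 + √47)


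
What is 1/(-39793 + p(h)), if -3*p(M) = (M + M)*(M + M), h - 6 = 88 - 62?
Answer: -3/123475 ≈ -2.4296e-5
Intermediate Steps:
h = 32 (h = 6 + (88 - 62) = 6 + 26 = 32)
p(M) = -4*M²/3 (p(M) = -(M + M)*(M + M)/3 = -2*M*2*M/3 = -4*M²/3)
1/(-39793 + p(h)) = 1/(-39793 - 4/3*32²) = 1/(-39793 - 4/3*1024) = 1/(-39793 - 4096/3) = 1/(-123475/3) = -3/123475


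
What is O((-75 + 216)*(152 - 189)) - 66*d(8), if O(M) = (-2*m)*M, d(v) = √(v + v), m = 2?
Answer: 20604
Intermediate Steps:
d(v) = √2*√v (d(v) = √(2*v) = √2*√v)
O(M) = -4*M (O(M) = (-2*2)*M = -4*M)
O((-75 + 216)*(152 - 189)) - 66*d(8) = -4*(-75 + 216)*(152 - 189) - 66*√2*√8 = -564*(-37) - 66*√2*(2*√2) = -4*(-5217) - 66*4 = 20868 - 1*264 = 20868 - 264 = 20604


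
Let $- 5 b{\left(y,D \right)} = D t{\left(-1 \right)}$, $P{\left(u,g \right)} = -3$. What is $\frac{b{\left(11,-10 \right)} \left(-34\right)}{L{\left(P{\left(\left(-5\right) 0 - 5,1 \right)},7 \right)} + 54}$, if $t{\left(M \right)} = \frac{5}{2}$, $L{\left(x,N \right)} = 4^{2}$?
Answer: $- \frac{17}{7} \approx -2.4286$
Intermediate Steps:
$L{\left(x,N \right)} = 16$
$t{\left(M \right)} = \frac{5}{2}$ ($t{\left(M \right)} = 5 \cdot \frac{1}{2} = \frac{5}{2}$)
$b{\left(y,D \right)} = - \frac{D}{2}$ ($b{\left(y,D \right)} = - \frac{D \frac{5}{2}}{5} = - \frac{\frac{5}{2} D}{5} = - \frac{D}{2}$)
$\frac{b{\left(11,-10 \right)} \left(-34\right)}{L{\left(P{\left(\left(-5\right) 0 - 5,1 \right)},7 \right)} + 54} = \frac{\left(- \frac{1}{2}\right) \left(-10\right) \left(-34\right)}{16 + 54} = \frac{5 \left(-34\right)}{70} = \left(-170\right) \frac{1}{70} = - \frac{17}{7}$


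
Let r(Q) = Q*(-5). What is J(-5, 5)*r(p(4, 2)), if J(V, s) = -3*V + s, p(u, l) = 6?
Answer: -600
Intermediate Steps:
J(V, s) = s - 3*V
r(Q) = -5*Q
J(-5, 5)*r(p(4, 2)) = (5 - 3*(-5))*(-5*6) = (5 + 15)*(-30) = 20*(-30) = -600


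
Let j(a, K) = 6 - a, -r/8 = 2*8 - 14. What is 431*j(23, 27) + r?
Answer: -7343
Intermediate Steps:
r = -16 (r = -8*(2*8 - 14) = -8*(16 - 14) = -8*2 = -16)
431*j(23, 27) + r = 431*(6 - 1*23) - 16 = 431*(6 - 23) - 16 = 431*(-17) - 16 = -7327 - 16 = -7343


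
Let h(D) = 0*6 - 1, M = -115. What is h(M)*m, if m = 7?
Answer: -7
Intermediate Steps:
h(D) = -1 (h(D) = 0 - 1 = -1)
h(M)*m = -1*7 = -7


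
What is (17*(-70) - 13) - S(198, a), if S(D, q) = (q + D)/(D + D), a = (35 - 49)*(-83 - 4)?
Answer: -39817/33 ≈ -1206.6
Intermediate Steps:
a = 1218 (a = -14*(-87) = 1218)
S(D, q) = (D + q)/(2*D) (S(D, q) = (D + q)/((2*D)) = (D + q)*(1/(2*D)) = (D + q)/(2*D))
(17*(-70) - 13) - S(198, a) = (17*(-70) - 13) - (198 + 1218)/(2*198) = (-1190 - 13) - 1416/(2*198) = -1203 - 1*118/33 = -1203 - 118/33 = -39817/33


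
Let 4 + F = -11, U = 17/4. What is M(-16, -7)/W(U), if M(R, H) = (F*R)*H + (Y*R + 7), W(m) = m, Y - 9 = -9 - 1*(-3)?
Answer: -6884/17 ≈ -404.94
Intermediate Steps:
Y = 3 (Y = 9 + (-9 - 1*(-3)) = 9 + (-9 + 3) = 9 - 6 = 3)
U = 17/4 (U = 17*(¼) = 17/4 ≈ 4.2500)
F = -15 (F = -4 - 11 = -15)
M(R, H) = 7 + 3*R - 15*H*R (M(R, H) = (-15*R)*H + (3*R + 7) = -15*H*R + (7 + 3*R) = 7 + 3*R - 15*H*R)
M(-16, -7)/W(U) = (7 + 3*(-16) - 15*(-7)*(-16))/(17/4) = (7 - 48 - 1680)*(4/17) = -1721*4/17 = -6884/17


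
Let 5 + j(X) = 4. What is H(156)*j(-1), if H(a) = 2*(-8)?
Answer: 16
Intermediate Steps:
H(a) = -16
j(X) = -1 (j(X) = -5 + 4 = -1)
H(156)*j(-1) = -16*(-1) = 16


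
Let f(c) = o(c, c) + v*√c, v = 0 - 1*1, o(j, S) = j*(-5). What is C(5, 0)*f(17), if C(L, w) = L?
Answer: -425 - 5*√17 ≈ -445.62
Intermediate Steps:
o(j, S) = -5*j
v = -1 (v = 0 - 1 = -1)
f(c) = -√c - 5*c (f(c) = -5*c - √c = -√c - 5*c)
C(5, 0)*f(17) = 5*(-√17 - 5*17) = 5*(-√17 - 85) = 5*(-85 - √17) = -425 - 5*√17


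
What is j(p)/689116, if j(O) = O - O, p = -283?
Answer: 0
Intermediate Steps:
j(O) = 0
j(p)/689116 = 0/689116 = 0*(1/689116) = 0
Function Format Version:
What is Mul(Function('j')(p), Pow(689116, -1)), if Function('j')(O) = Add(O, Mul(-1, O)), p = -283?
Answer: 0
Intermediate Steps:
Function('j')(O) = 0
Mul(Function('j')(p), Pow(689116, -1)) = Mul(0, Pow(689116, -1)) = Mul(0, Rational(1, 689116)) = 0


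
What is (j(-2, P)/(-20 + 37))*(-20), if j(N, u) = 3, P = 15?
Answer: -60/17 ≈ -3.5294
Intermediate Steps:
(j(-2, P)/(-20 + 37))*(-20) = (3/(-20 + 37))*(-20) = (3/17)*(-20) = -60/17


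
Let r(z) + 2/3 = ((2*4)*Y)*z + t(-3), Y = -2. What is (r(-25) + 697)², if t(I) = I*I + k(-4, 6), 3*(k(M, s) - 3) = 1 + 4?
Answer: 1232100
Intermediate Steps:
k(M, s) = 14/3 (k(M, s) = 3 + (1 + 4)/3 = 3 + (⅓)*5 = 3 + 5/3 = 14/3)
t(I) = 14/3 + I² (t(I) = I*I + 14/3 = I² + 14/3 = 14/3 + I²)
r(z) = 13 - 16*z (r(z) = -⅔ + (((2*4)*(-2))*z + (14/3 + (-3)²)) = -⅔ + ((8*(-2))*z + (14/3 + 9)) = -⅔ + (-16*z + 41/3) = -⅔ + (41/3 - 16*z) = 13 - 16*z)
(r(-25) + 697)² = ((13 - 16*(-25)) + 697)² = ((13 + 400) + 697)² = (413 + 697)² = 1110² = 1232100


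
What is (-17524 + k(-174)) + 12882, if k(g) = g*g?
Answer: 25634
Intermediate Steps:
k(g) = g²
(-17524 + k(-174)) + 12882 = (-17524 + (-174)²) + 12882 = (-17524 + 30276) + 12882 = 12752 + 12882 = 25634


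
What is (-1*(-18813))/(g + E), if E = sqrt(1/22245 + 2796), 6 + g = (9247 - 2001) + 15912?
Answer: 9689000523120/11923593791459 - 18813*sqrt(1383572732145)/11923593791459 ≈ 0.81073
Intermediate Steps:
g = 23152 (g = -6 + ((9247 - 2001) + 15912) = -6 + (7246 + 15912) = -6 + 23158 = 23152)
E = sqrt(1383572732145)/22245 (E = sqrt(1/22245 + 2796) = sqrt(62197021/22245) = sqrt(1383572732145)/22245 ≈ 52.877)
(-1*(-18813))/(g + E) = (-1*(-18813))/(23152 + sqrt(1383572732145)/22245) = 18813/(23152 + sqrt(1383572732145)/22245)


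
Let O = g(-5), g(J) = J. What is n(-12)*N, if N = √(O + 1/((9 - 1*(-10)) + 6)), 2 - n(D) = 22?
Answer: -8*I*√31 ≈ -44.542*I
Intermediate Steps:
n(D) = -20 (n(D) = 2 - 1*22 = 2 - 22 = -20)
O = -5
N = 2*I*√31/5 (N = √(-5 + 1/((9 - 1*(-10)) + 6)) = √(-5 + 1/((9 + 10) + 6)) = √(-5 + 1/(19 + 6)) = √(-5 + 1/25) = √(-124/25) = 2*I*√31/5 ≈ 2.2271*I)
n(-12)*N = -8*I*√31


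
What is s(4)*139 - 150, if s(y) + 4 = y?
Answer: -150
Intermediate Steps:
s(y) = -4 + y
s(4)*139 - 150 = (-4 + 4)*139 - 150 = 0*139 - 150 = 0 - 150 = -150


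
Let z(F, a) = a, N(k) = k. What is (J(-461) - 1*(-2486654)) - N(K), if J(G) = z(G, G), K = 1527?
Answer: 2484666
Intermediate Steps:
J(G) = G
(J(-461) - 1*(-2486654)) - N(K) = (-461 - 1*(-2486654)) - 1*1527 = (-461 + 2486654) - 1527 = 2486193 - 1527 = 2484666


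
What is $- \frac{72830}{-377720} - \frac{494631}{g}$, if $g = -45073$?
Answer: $\frac{387989159}{34744844} \approx 11.167$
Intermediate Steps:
$- \frac{72830}{-377720} - \frac{494631}{g} = - \frac{72830}{-377720} - \frac{494631}{-45073} = \left(-72830\right) \left(- \frac{1}{377720}\right) - - \frac{494631}{45073} = \frac{7283}{37772} + \frac{494631}{45073} = \frac{387989159}{34744844}$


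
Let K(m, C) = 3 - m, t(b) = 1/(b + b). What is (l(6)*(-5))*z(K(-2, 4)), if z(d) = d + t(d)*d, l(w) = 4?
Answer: -110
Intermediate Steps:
t(b) = 1/(2*b)
z(d) = ½ + d (z(d) = d + (1/(2*d))*d = d + ½ = ½ + d)
(l(6)*(-5))*z(K(-2, 4)) = (4*(-5))*(½ + (3 - 1*(-2))) = -20*(½ + (3 + 2)) = -20*(½ + 5) = -20*11/2 = -110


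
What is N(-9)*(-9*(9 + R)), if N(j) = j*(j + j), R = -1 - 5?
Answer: -4374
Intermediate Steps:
R = -6
N(j) = 2*j² (N(j) = j*(2*j) = 2*j²)
N(-9)*(-9*(9 + R)) = (2*(-9)²)*(-9*(9 - 6)) = (2*81)*(-9*3) = 162*(-27) = -4374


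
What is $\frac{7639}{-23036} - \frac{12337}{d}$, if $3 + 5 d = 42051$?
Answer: $- \frac{5966371}{3317184} \approx -1.7986$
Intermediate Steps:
$d = \frac{42048}{5}$ ($d = - \frac{3}{5} + \frac{1}{5} \cdot 42051 = - \frac{3}{5} + \frac{42051}{5} = \frac{42048}{5} \approx 8409.6$)
$\frac{7639}{-23036} - \frac{12337}{d} = \frac{7639}{-23036} - \frac{12337}{\frac{42048}{5}} = 7639 \left(- \frac{1}{23036}\right) - \frac{845}{576} = - \frac{7639}{23036} - \frac{845}{576} = - \frac{5966371}{3317184}$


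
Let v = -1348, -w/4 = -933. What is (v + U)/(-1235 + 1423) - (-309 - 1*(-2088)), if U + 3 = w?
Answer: -332071/188 ≈ -1766.3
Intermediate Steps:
w = 3732 (w = -4*(-933) = 3732)
U = 3729 (U = -3 + 3732 = 3729)
(v + U)/(-1235 + 1423) - (-309 - 1*(-2088)) = (-1348 + 3729)/(-1235 + 1423) - (-309 - 1*(-2088)) = 2381/188 - (-309 + 2088) = 2381*(1/188) - 1*1779 = 2381/188 - 1779 = -332071/188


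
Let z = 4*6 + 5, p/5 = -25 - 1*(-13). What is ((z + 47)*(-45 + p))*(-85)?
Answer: 678300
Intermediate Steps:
p = -60 (p = 5*(-25 - 1*(-13)) = 5*(-25 + 13) = 5*(-12) = -60)
z = 29 (z = 24 + 5 = 29)
((z + 47)*(-45 + p))*(-85) = ((29 + 47)*(-45 - 60))*(-85) = (76*(-105))*(-85) = -7980*(-85) = 678300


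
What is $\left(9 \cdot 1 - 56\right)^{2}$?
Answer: $2209$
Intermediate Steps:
$\left(9 \cdot 1 - 56\right)^{2} = \left(9 - 56\right)^{2} = \left(-47\right)^{2} = 2209$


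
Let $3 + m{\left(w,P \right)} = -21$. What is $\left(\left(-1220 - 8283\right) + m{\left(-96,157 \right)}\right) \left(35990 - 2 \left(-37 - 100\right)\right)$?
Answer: $-345487128$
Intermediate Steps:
$m{\left(w,P \right)} = -24$ ($m{\left(w,P \right)} = -3 - 21 = -24$)
$\left(\left(-1220 - 8283\right) + m{\left(-96,157 \right)}\right) \left(35990 - 2 \left(-37 - 100\right)\right) = \left(\left(-1220 - 8283\right) - 24\right) \left(35990 - 2 \left(-37 - 100\right)\right) = \left(-9503 - 24\right) \left(35990 - -274\right) = - 9527 \left(35990 + 274\right) = \left(-9527\right) 36264 = -345487128$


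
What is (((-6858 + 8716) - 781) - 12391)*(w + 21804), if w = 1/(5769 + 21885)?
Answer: -3410988940769/13827 ≈ -2.4669e+8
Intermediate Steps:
w = 1/27654 ≈ 3.6161e-5
(((-6858 + 8716) - 781) - 12391)*(w + 21804) = (((-6858 + 8716) - 781) - 12391)*(1/27654 + 21804) = ((1858 - 781) - 12391)*(602967817/27654) = (1077 - 12391)*(602967817/27654) = -11314*602967817/27654 = -3410988940769/13827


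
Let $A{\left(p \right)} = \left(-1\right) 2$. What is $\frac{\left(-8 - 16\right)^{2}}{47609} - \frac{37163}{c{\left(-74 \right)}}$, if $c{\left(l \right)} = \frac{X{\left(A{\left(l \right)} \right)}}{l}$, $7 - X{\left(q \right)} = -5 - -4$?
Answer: $\frac{65463853183}{190436} \approx 3.4376 \cdot 10^{5}$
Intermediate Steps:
$A{\left(p \right)} = -2$
$X{\left(q \right)} = 8$ ($X{\left(q \right)} = 7 - \left(-5 - -4\right) = 7 - \left(-5 + 4\right) = 7 - -1 = 7 + 1 = 8$)
$c{\left(l \right)} = \frac{8}{l}$
$\frac{\left(-8 - 16\right)^{2}}{47609} - \frac{37163}{c{\left(-74 \right)}} = \frac{\left(-8 - 16\right)^{2}}{47609} - \frac{37163}{8 \frac{1}{-74}} = \left(-24\right)^{2} \cdot \frac{1}{47609} - \frac{37163}{8 \left(- \frac{1}{74}\right)} = 576 \cdot \frac{1}{47609} - \frac{37163}{- \frac{4}{37}} = \frac{576}{47609} - - \frac{1375031}{4} = \frac{576}{47609} + \frac{1375031}{4} = \frac{65463853183}{190436}$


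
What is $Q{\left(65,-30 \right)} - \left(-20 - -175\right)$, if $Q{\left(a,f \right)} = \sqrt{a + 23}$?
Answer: $-155 + 2 \sqrt{22} \approx -145.62$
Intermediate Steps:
$Q{\left(a,f \right)} = \sqrt{23 + a}$
$Q{\left(65,-30 \right)} - \left(-20 - -175\right) = \sqrt{23 + 65} - \left(-20 - -175\right) = \sqrt{88} - \left(-20 + 175\right) = 2 \sqrt{22} - 155 = -155 + 2 \sqrt{22}$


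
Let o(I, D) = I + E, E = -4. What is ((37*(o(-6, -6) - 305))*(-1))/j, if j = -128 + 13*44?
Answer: 105/4 ≈ 26.250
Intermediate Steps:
o(I, D) = -4 + I (o(I, D) = I - 4 = -4 + I)
j = 444 (j = -128 + 572 = 444)
((37*(o(-6, -6) - 305))*(-1))/j = ((37*((-4 - 6) - 305))*(-1))/444 = ((37*(-10 - 305))*(-1))*(1/444) = ((37*(-315))*(-1))*(1/444) = -11655*(-1)*(1/444) = 11655*(1/444) = 105/4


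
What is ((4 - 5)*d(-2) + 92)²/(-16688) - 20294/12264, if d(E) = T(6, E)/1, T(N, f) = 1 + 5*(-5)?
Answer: -30803/12516 ≈ -2.4611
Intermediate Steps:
T(N, f) = -24 (T(N, f) = 1 - 25 = -24)
d(E) = -24 (d(E) = -24/1 = -24*1 = -24)
((4 - 5)*d(-2) + 92)²/(-16688) - 20294/12264 = ((4 - 5)*(-24) + 92)²/(-16688) - 20294/12264 = (-1*(-24) + 92)²*(-1/16688) - 20294*1/12264 = (24 + 92)²*(-1/16688) - 139/84 = 116²*(-1/16688) - 139/84 = 13456*(-1/16688) - 139/84 = -841/1043 - 139/84 = -30803/12516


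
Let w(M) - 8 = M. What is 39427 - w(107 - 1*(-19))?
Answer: 39293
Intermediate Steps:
w(M) = 8 + M
39427 - w(107 - 1*(-19)) = 39427 - (8 + (107 - 1*(-19))) = 39427 - (8 + (107 + 19)) = 39427 - (8 + 126) = 39427 - 1*134 = 39427 - 134 = 39293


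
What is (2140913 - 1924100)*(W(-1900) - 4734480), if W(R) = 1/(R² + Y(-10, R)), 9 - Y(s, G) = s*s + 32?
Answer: -3705527233078277667/3609877 ≈ -1.0265e+12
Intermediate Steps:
Y(s, G) = -23 - s² (Y(s, G) = 9 - (s*s + 32) = 9 - (s² + 32) = 9 - (32 + s²) = 9 + (-32 - s²) = -23 - s²)
W(R) = 1/(-123 + R²) (W(R) = 1/(R² + (-23 - 1*(-10)²)) = 1/(R² + (-23 - 1*100)) = 1/(R² + (-23 - 100)) = 1/(R² - 123) = 1/(-123 + R²))
(2140913 - 1924100)*(W(-1900) - 4734480) = (2140913 - 1924100)*(1/(-123 + (-1900)²) - 4734480) = 216813*(1/(-123 + 3610000) - 4734480) = 216813*(1/3609877 - 4734480) = 216813*(-17090890458959/3609877) = -3705527233078277667/3609877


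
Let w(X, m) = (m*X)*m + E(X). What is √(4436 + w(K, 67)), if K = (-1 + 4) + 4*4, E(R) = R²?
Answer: 2*√22522 ≈ 300.15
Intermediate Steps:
K = 19 (K = 3 + 16 = 19)
w(X, m) = X² + X*m² (w(X, m) = (m*X)*m + X² = (X*m)*m + X² = X*m² + X² = X² + X*m²)
√(4436 + w(K, 67)) = √(4436 + 19*(19 + 67²)) = √(4436 + 19*(19 + 4489)) = √(4436 + 19*4508) = √(4436 + 85652) = √90088 = 2*√22522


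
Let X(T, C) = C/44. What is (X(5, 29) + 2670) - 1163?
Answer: 66337/44 ≈ 1507.7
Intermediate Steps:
X(T, C) = C/44 (X(T, C) = C*(1/44) = C/44)
(X(5, 29) + 2670) - 1163 = ((1/44)*29 + 2670) - 1163 = (29/44 + 2670) - 1163 = 117509/44 - 1163 = 66337/44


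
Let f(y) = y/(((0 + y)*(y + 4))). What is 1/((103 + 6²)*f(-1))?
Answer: 3/139 ≈ 0.021583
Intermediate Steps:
f(y) = 1/(4 + y) (f(y) = y/((y*(4 + y))) = y*(1/(y*(4 + y))) = 1/(4 + y))
1/((103 + 6²)*f(-1)) = 1/((103 + 6²)/(4 - 1)) = 1/((103 + 36)/3) = 1/(139*(⅓)) = 1/(139/3) = 3/139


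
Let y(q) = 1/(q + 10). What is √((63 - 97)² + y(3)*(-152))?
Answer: 2*√48347/13 ≈ 33.828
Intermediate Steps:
y(q) = 1/(10 + q)
√((63 - 97)² + y(3)*(-152)) = √((63 - 97)² - 152/(10 + 3)) = √((-34)² - 152/13) = √(1156 + (1/13)*(-152)) = √(1156 - 152/13) = √(14876/13) = 2*√48347/13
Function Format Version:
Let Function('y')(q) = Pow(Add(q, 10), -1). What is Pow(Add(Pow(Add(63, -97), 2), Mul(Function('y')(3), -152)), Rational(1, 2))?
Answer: Mul(Rational(2, 13), Pow(48347, Rational(1, 2))) ≈ 33.828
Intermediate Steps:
Function('y')(q) = Pow(Add(10, q), -1)
Pow(Add(Pow(Add(63, -97), 2), Mul(Function('y')(3), -152)), Rational(1, 2)) = Pow(Add(Pow(Add(63, -97), 2), Mul(Pow(Add(10, 3), -1), -152)), Rational(1, 2)) = Pow(Add(Pow(-34, 2), Mul(Pow(13, -1), -152)), Rational(1, 2)) = Pow(Add(1156, Mul(Rational(1, 13), -152)), Rational(1, 2)) = Pow(Add(1156, Rational(-152, 13)), Rational(1, 2)) = Pow(Rational(14876, 13), Rational(1, 2)) = Mul(Rational(2, 13), Pow(48347, Rational(1, 2)))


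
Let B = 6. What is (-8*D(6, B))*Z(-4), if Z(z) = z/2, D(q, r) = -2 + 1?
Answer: -16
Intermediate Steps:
D(q, r) = -1
Z(z) = z/2 (Z(z) = z*(½) = z/2)
(-8*D(6, B))*Z(-4) = (-8*(-1))*((½)*(-4)) = 8*(-2) = -16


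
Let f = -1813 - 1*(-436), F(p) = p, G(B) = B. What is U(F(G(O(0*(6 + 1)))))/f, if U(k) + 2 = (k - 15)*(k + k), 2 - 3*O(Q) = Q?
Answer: 190/12393 ≈ 0.015331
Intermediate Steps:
O(Q) = ⅔ - Q/3
U(k) = -2 + 2*k*(-15 + k) (U(k) = -2 + (k - 15)*(k + k) = -2 + (-15 + k)*(2*k) = -2 + 2*k*(-15 + k))
f = -1377 (f = -1813 + 436 = -1377)
U(F(G(O(0*(6 + 1)))))/f = (-2 - 30*(⅔ - 0*(6 + 1)) + 2*(⅔ - 0*(6 + 1))²)/(-1377) = (-2 - 30*(⅔ - 0*7) + 2*(⅔ - 0*7)²)*(-1/1377) = (-2 - 30*(⅔ - ⅓*0) + 2*(⅔ - ⅓*0)²)*(-1/1377) = (-2 - 30*(⅔ + 0) + 2*(⅔ + 0)²)*(-1/1377) = (-2 - 30*⅔ + 2*(⅔)²)*(-1/1377) = (-2 - 20 + 2*(4/9))*(-1/1377) = (-2 - 20 + 8/9)*(-1/1377) = -190/9*(-1/1377) = 190/12393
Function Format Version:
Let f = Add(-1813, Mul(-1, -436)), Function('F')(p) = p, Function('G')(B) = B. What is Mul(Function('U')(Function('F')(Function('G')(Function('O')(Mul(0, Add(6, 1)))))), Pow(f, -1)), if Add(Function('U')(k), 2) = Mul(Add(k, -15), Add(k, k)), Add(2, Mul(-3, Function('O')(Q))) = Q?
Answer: Rational(190, 12393) ≈ 0.015331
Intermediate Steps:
Function('O')(Q) = Add(Rational(2, 3), Mul(Rational(-1, 3), Q))
Function('U')(k) = Add(-2, Mul(2, k, Add(-15, k))) (Function('U')(k) = Add(-2, Mul(Add(k, -15), Add(k, k))) = Add(-2, Mul(Add(-15, k), Mul(2, k))) = Add(-2, Mul(2, k, Add(-15, k))))
f = -1377 (f = Add(-1813, 436) = -1377)
Mul(Function('U')(Function('F')(Function('G')(Function('O')(Mul(0, Add(6, 1)))))), Pow(f, -1)) = Mul(Add(-2, Mul(-30, Add(Rational(2, 3), Mul(Rational(-1, 3), Mul(0, Add(6, 1))))), Mul(2, Pow(Add(Rational(2, 3), Mul(Rational(-1, 3), Mul(0, Add(6, 1)))), 2))), Pow(-1377, -1)) = Mul(Add(-2, Mul(-30, Add(Rational(2, 3), Mul(Rational(-1, 3), Mul(0, 7)))), Mul(2, Pow(Add(Rational(2, 3), Mul(Rational(-1, 3), Mul(0, 7))), 2))), Rational(-1, 1377)) = Mul(Add(-2, Mul(-30, Add(Rational(2, 3), Mul(Rational(-1, 3), 0))), Mul(2, Pow(Add(Rational(2, 3), Mul(Rational(-1, 3), 0)), 2))), Rational(-1, 1377)) = Mul(Add(-2, Mul(-30, Add(Rational(2, 3), 0)), Mul(2, Pow(Add(Rational(2, 3), 0), 2))), Rational(-1, 1377)) = Mul(Add(-2, Mul(-30, Rational(2, 3)), Mul(2, Pow(Rational(2, 3), 2))), Rational(-1, 1377)) = Mul(Add(-2, -20, Mul(2, Rational(4, 9))), Rational(-1, 1377)) = Mul(Add(-2, -20, Rational(8, 9)), Rational(-1, 1377)) = Mul(Rational(-190, 9), Rational(-1, 1377)) = Rational(190, 12393)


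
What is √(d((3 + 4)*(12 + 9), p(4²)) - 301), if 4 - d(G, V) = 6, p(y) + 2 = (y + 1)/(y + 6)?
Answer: I*√303 ≈ 17.407*I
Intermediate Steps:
p(y) = -2 + (1 + y)/(6 + y) (p(y) = -2 + (y + 1)/(y + 6) = -2 + (1 + y)/(6 + y))
d(G, V) = -2 (d(G, V) = 4 - 1*6 = 4 - 6 = -2)
√(d((3 + 4)*(12 + 9), p(4²)) - 301) = √(-2 - 301) = √(-303) = I*√303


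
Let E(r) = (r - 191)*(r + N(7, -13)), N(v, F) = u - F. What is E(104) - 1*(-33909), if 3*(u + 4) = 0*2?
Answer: 24078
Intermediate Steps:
u = -4 (u = -4 + (0*2)/3 = -4 + (⅓)*0 = -4 + 0 = -4)
N(v, F) = -4 - F
E(r) = (-191 + r)*(9 + r) (E(r) = (r - 191)*(r + (-4 - 1*(-13))) = (-191 + r)*(r + (-4 + 13)) = (-191 + r)*(r + 9) = (-191 + r)*(9 + r))
E(104) - 1*(-33909) = (-1719 + 104² - 182*104) - 1*(-33909) = (-1719 + 10816 - 18928) + 33909 = -9831 + 33909 = 24078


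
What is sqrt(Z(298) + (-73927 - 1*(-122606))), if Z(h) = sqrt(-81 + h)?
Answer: sqrt(48679 + sqrt(217)) ≈ 220.67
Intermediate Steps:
sqrt(Z(298) + (-73927 - 1*(-122606))) = sqrt(sqrt(-81 + 298) + (-73927 - 1*(-122606))) = sqrt(sqrt(217) + (-73927 + 122606)) = sqrt(sqrt(217) + 48679) = sqrt(48679 + sqrt(217))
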